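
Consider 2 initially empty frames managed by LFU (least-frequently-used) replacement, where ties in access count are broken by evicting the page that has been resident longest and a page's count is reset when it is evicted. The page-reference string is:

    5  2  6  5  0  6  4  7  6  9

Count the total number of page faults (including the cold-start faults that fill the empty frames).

5: miss, frames (5)
2: miss, frames (5 2)
6: miss, evict 5, frames (2 6)
5: miss, evict 2, frames (6 5)
0: miss, evict 6, frames (5 0)
6: miss, evict 5, frames (0 6)
4: miss, evict 0, frames (6 4)
7: miss, evict 6, frames (4 7)
6: miss, evict 4, frames (7 6)
9: miss, evict 7, frames (6 9)
Page faults: 10.

10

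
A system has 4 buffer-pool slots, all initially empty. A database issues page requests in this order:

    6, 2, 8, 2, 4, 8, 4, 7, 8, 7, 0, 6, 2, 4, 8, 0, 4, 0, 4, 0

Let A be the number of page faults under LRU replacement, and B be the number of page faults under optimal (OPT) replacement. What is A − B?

Under LRU: F F F . F . . F . . F F F F F F . . . . → 11 faults.
Under OPT: F F F . F . . F . . F . . F . . . . . . → 7 faults.
A − B = 11 − 7 = 4.

4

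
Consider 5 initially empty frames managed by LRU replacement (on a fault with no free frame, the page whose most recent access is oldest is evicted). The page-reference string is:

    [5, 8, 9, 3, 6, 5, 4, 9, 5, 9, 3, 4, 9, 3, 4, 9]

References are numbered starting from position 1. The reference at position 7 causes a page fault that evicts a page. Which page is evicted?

pos 1: 5 -> fault, frames [5]
pos 2: 8 -> fault, frames [5, 8]
pos 3: 9 -> fault, frames [5, 8, 9]
pos 4: 3 -> fault, frames [5, 8, 9, 3]
pos 5: 6 -> fault, frames [5, 8, 9, 3, 6]
pos 6: 5 -> hit
pos 7: 4 -> fault, evict 8, frames [9, 3, 6, 5, 4]
At position 7, page 8 is evicted.

8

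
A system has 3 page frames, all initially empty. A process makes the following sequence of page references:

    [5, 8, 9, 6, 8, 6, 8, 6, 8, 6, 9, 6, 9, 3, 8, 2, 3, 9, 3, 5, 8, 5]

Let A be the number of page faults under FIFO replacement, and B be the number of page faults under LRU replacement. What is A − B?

Under FIFO: F F F F . . . . . . . . . F F F . F F F F . → 11 faults.
Under LRU: F F F F . . . . . . . . . F F F . F . F F . → 10 faults.
A − B = 11 − 10 = 1.

1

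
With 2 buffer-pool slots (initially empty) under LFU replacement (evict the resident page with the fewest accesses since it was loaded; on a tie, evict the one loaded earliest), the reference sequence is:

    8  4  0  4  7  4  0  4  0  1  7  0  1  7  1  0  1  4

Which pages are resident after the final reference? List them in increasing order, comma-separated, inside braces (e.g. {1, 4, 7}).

8 → miss, frames [8]
4 → miss, frames [8, 4]
0 → miss, evict 8, frames [4, 0]
4 → hit
7 → miss, evict 0, frames [4, 7]
4 → hit
0 → miss, evict 7, frames [4, 0]
4 → hit
0 → hit
1 → miss, evict 0, frames [4, 1]
7 → miss, evict 1, frames [4, 7]
0 → miss, evict 7, frames [4, 0]
1 → miss, evict 0, frames [4, 1]
7 → miss, evict 1, frames [4, 7]
1 → miss, evict 7, frames [4, 1]
0 → miss, evict 1, frames [4, 0]
1 → miss, evict 0, frames [4, 1]
4 → hit

{1, 4}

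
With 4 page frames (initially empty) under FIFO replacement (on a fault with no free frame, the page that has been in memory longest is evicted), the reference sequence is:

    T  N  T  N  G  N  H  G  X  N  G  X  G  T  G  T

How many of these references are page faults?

T → miss, frames {T}
N → miss, frames {T,N}
T → hit
N → hit
G → miss, frames {T,N,G}
N → hit
H → miss, frames {T,N,G,H}
G → hit
X → miss, evict T, frames {N,G,H,X}
N → hit
G → hit
X → hit
G → hit
T → miss, evict N, frames {G,H,X,T}
G → hit
T → hit
Page faults: 6.

6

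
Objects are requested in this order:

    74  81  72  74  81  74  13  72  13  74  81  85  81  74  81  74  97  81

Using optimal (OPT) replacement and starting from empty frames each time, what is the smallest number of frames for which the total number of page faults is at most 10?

3

f=1: 18 faults
f=2: 11 faults
f=3: 7 faults
f=4: 6 faults
f=5: 6 faults
f=6: 6 faults
Smallest f with faults ≤ 10 is 3.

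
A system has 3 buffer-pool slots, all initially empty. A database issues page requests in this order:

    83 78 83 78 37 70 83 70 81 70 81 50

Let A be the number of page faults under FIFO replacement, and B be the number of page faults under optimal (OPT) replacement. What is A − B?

Under FIFO: F F . . F F F . F . . F → 7 faults.
Under OPT: F F . . F F . . F . . F → 6 faults.
A − B = 7 − 6 = 1.

1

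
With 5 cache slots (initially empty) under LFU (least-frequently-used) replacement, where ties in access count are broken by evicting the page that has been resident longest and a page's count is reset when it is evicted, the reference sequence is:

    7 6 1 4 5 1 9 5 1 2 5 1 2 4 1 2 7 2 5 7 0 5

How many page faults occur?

9

7 -> fault, frames (7)
6 -> fault, frames (7 6)
1 -> fault, frames (7 6 1)
4 -> fault, frames (7 6 1 4)
5 -> fault, frames (7 6 1 4 5)
1 -> hit
9 -> fault, evict 7, frames (6 1 4 5 9)
5 -> hit
1 -> hit
2 -> fault, evict 6, frames (1 4 5 9 2)
5 -> hit
1 -> hit
2 -> hit
4 -> hit
1 -> hit
2 -> hit
7 -> fault, evict 9, frames (1 4 5 2 7)
2 -> hit
5 -> hit
7 -> hit
0 -> fault, evict 4, frames (1 5 2 7 0)
5 -> hit
Page faults: 9.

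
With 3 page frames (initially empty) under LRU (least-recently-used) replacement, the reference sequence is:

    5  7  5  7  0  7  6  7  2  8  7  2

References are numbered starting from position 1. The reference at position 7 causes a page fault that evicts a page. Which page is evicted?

5

pos 1: 5 -> fault, frames (5)
pos 2: 7 -> fault, frames (5 7)
pos 3: 5 -> hit
pos 4: 7 -> hit
pos 5: 0 -> fault, frames (5 7 0)
pos 6: 7 -> hit
pos 7: 6 -> fault, evict 5, frames (0 7 6)
At position 7, page 5 is evicted.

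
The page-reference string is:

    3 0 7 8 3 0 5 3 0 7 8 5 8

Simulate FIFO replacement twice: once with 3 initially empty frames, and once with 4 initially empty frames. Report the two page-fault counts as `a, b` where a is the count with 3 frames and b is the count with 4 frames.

3 frames: F F F F F F F . . F F . . → 9 faults.
4 frames: F F F F . . F F F F F F . → 10 faults.
10 > 9: adding a frame increased faults — Belady's anomaly.

9, 10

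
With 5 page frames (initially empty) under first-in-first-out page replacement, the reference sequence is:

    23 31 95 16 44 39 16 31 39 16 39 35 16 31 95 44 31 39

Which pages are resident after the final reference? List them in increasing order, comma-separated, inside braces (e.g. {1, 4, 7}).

23: fault, frames {23}
31: fault, frames {23,31}
95: fault, frames {23,31,95}
16: fault, frames {23,31,95,16}
44: fault, frames {23,31,95,16,44}
39: fault, evict 23, frames {31,95,16,44,39}
16: hit
31: hit
39: hit
16: hit
39: hit
35: fault, evict 31, frames {95,16,44,39,35}
16: hit
31: fault, evict 95, frames {16,44,39,35,31}
95: fault, evict 16, frames {44,39,35,31,95}
44: hit
31: hit
39: hit

{31, 35, 39, 44, 95}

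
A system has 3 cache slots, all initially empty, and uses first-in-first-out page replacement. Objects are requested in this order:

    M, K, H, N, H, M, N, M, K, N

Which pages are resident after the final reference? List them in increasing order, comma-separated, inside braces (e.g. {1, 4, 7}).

M: miss, frames [M]
K: miss, frames [M, K]
H: miss, frames [M, K, H]
N: miss, evict M, frames [K, H, N]
H: hit
M: miss, evict K, frames [H, N, M]
N: hit
M: hit
K: miss, evict H, frames [N, M, K]
N: hit

{K, M, N}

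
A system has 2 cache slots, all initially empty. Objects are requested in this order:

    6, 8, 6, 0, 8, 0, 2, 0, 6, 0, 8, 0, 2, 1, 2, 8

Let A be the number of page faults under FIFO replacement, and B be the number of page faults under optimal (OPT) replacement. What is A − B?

Under FIFO: F F . F . . F . F F F . F F . F → 10 faults.
Under OPT: F F . F . . F . F . F . F F . F → 9 faults.
A − B = 10 − 9 = 1.

1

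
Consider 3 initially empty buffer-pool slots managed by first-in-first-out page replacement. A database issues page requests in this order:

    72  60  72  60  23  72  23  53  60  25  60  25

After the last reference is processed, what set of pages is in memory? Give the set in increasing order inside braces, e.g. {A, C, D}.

72 → fault, frames [72]
60 → fault, frames [72, 60]
72 → hit
60 → hit
23 → fault, frames [72, 60, 23]
72 → hit
23 → hit
53 → fault, evict 72, frames [60, 23, 53]
60 → hit
25 → fault, evict 60, frames [23, 53, 25]
60 → fault, evict 23, frames [53, 25, 60]
25 → hit

{25, 53, 60}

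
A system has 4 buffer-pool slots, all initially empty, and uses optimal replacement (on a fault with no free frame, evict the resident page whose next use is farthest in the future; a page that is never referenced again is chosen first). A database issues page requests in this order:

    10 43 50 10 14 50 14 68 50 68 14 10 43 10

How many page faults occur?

10 -> fault, frames [10]
43 -> fault, frames [10, 43]
50 -> fault, frames [10, 43, 50]
10 -> hit
14 -> fault, frames [10, 43, 50, 14]
50 -> hit
14 -> hit
68 -> fault, evict 43, frames [10, 50, 14, 68]
50 -> hit
68 -> hit
14 -> hit
10 -> hit
43 -> fault, evict 68, frames [10, 50, 14, 43]
10 -> hit
Page faults: 6.

6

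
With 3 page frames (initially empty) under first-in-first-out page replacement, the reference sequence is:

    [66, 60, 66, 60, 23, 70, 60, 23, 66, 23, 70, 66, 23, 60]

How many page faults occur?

6

66: miss, frames {66}
60: miss, frames {66,60}
66: hit
60: hit
23: miss, frames {66,60,23}
70: miss, evict 66, frames {60,23,70}
60: hit
23: hit
66: miss, evict 60, frames {23,70,66}
23: hit
70: hit
66: hit
23: hit
60: miss, evict 23, frames {70,66,60}
Page faults: 6.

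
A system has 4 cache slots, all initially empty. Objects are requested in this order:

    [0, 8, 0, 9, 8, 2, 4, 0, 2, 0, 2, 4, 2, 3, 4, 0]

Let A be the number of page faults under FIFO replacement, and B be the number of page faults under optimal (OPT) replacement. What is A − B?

1

Under FIFO: F F . F . F F F . . . . . F . . → 7 faults.
Under OPT: F F . F . F F . . . . . . F . . → 6 faults.
A − B = 7 − 6 = 1.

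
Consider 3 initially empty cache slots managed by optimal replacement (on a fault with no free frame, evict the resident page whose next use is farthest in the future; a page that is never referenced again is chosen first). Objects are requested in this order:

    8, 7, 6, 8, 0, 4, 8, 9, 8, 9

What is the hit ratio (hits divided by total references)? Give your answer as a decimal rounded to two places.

8: fault, frames [8]
7: fault, frames [8, 7]
6: fault, frames [8, 7, 6]
8: hit
0: fault, evict 6, frames [8, 7, 0]
4: fault, evict 0, frames [8, 7, 4]
8: hit
9: fault, evict 4, frames [8, 7, 9]
8: hit
9: hit
Hits: 4 of 10 references → 4/10 = 0.4000.

0.40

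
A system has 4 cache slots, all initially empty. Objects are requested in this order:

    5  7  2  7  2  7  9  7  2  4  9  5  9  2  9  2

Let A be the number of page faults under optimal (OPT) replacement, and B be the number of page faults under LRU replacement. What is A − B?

Under OPT: F F F . . . F . . F . . . . . . → 5 faults.
Under LRU: F F F . . . F . . F . F . . . . → 6 faults.
A − B = 5 − 6 = -1.

-1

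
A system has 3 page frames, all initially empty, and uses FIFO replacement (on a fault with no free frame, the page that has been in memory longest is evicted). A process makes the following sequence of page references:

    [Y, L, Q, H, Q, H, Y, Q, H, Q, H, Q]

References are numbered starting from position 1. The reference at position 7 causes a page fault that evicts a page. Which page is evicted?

L

pos 1: Y → miss, frames [Y]
pos 2: L → miss, frames [Y, L]
pos 3: Q → miss, frames [Y, L, Q]
pos 4: H → miss, evict Y, frames [L, Q, H]
pos 5: Q → hit
pos 6: H → hit
pos 7: Y → miss, evict L, frames [Q, H, Y]
At position 7, page L is evicted.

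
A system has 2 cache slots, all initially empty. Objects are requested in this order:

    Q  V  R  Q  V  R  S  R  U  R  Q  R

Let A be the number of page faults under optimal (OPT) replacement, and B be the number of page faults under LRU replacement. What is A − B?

-2

Under OPT: F F F . F . F . F . F . → 7 faults.
Under LRU: F F F F F F F . F . F . → 9 faults.
A − B = 7 − 9 = -2.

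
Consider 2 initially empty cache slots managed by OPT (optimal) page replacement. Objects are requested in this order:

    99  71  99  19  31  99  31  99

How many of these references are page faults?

99 → fault, frames [99]
71 → fault, frames [99, 71]
99 → hit
19 → fault, evict 71, frames [99, 19]
31 → fault, evict 19, frames [99, 31]
99 → hit
31 → hit
99 → hit
Page faults: 4.

4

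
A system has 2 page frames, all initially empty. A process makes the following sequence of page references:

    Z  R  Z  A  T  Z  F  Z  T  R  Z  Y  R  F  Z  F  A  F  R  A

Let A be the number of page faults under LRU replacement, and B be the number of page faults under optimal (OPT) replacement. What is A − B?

Under LRU: F F . F F F F . F F F F F F F . F . F F → 16 faults.
Under OPT: F F . F F . F . F F . F . F F . F . F . → 12 faults.
A − B = 16 − 12 = 4.

4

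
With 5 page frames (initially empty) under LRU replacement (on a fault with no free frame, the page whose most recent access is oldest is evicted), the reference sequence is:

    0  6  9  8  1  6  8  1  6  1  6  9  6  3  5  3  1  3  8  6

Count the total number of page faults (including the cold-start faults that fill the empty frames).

8

0: fault, frames {0}
6: fault, frames {0,6}
9: fault, frames {0,6,9}
8: fault, frames {0,6,9,8}
1: fault, frames {0,6,9,8,1}
6: hit
8: hit
1: hit
6: hit
1: hit
6: hit
9: hit
6: hit
3: fault, evict 0, frames {8,1,9,6,3}
5: fault, evict 8, frames {1,9,6,3,5}
3: hit
1: hit
3: hit
8: fault, evict 9, frames {6,5,1,3,8}
6: hit
Page faults: 8.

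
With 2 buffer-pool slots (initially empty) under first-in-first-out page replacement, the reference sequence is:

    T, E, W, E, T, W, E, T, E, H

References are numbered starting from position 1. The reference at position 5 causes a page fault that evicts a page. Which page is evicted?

E

pos 1: T: fault, frames {T}
pos 2: E: fault, frames {T,E}
pos 3: W: fault, evict T, frames {E,W}
pos 4: E: hit
pos 5: T: fault, evict E, frames {W,T}
At position 5, page E is evicted.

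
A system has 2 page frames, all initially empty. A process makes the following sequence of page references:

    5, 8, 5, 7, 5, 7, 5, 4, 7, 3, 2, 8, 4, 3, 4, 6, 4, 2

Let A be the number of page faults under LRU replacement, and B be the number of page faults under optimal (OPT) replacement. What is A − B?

Under LRU: F F . F . . . F F F F F F F . F . F → 12 faults.
Under OPT: F F . F . . . F . F F F . F . F . F → 10 faults.
A − B = 12 − 10 = 2.

2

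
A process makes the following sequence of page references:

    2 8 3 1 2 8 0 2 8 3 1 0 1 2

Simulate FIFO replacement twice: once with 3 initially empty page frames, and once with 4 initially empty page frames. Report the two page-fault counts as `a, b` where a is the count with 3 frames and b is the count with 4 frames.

3 frames: F F F F F F F . . F F . . F → 10 faults.
4 frames: F F F F . . F F F F F F . F → 11 faults.
11 > 10: adding a frame increased faults — Belady's anomaly.

10, 11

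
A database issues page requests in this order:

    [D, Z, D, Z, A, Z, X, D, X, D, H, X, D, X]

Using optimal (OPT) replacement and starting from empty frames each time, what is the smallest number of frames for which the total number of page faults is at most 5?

3

f=1: 14 faults
f=2: 7 faults
f=3: 5 faults
f=4: 5 faults
f=5: 5 faults
Smallest f with faults ≤ 5 is 3.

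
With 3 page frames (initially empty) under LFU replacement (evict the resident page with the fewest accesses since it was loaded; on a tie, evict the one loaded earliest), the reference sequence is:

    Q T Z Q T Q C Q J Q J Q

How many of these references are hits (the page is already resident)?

Q -> miss, frames {Q}
T -> miss, frames {Q,T}
Z -> miss, frames {Q,T,Z}
Q -> hit
T -> hit
Q -> hit
C -> miss, evict Z, frames {Q,T,C}
Q -> hit
J -> miss, evict C, frames {Q,T,J}
Q -> hit
J -> hit
Q -> hit
Hits: 7.

7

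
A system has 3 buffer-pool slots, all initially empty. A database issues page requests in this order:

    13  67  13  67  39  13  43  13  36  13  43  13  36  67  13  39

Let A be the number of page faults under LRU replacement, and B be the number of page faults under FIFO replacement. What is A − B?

-1

Under LRU: F F . . F . F . F . . . . F . F → 7 faults.
Under FIFO: F F . . F . F F F . . . . F . F → 8 faults.
A − B = 7 − 8 = -1.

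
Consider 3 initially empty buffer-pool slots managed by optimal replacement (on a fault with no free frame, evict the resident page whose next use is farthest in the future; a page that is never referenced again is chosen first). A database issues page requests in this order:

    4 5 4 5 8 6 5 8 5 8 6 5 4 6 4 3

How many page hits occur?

10

4: miss, frames (4)
5: miss, frames (4 5)
4: hit
5: hit
8: miss, frames (4 5 8)
6: miss, evict 4, frames (5 8 6)
5: hit
8: hit
5: hit
8: hit
6: hit
5: hit
4: miss, evict 8, frames (5 6 4)
6: hit
4: hit
3: miss, evict 4, frames (5 6 3)
Hits: 10.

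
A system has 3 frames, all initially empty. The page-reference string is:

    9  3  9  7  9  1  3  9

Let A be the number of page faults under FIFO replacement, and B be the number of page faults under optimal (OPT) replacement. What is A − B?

1

Under FIFO: F F . F . F . F → 5 faults.
Under OPT: F F . F . F . . → 4 faults.
A − B = 5 − 4 = 1.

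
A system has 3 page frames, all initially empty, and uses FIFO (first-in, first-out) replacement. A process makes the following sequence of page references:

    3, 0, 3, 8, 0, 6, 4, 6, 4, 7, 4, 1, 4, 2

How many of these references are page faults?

3 -> miss, frames {3}
0 -> miss, frames {3,0}
3 -> hit
8 -> miss, frames {3,0,8}
0 -> hit
6 -> miss, evict 3, frames {0,8,6}
4 -> miss, evict 0, frames {8,6,4}
6 -> hit
4 -> hit
7 -> miss, evict 8, frames {6,4,7}
4 -> hit
1 -> miss, evict 6, frames {4,7,1}
4 -> hit
2 -> miss, evict 4, frames {7,1,2}
Page faults: 8.

8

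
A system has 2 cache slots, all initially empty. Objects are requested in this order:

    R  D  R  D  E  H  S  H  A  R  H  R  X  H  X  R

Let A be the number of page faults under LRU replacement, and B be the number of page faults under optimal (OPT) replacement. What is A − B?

2

Under LRU: F F . . F F F . F F F . F F . F → 11 faults.
Under OPT: F F . . F F F . F F . . F . . F → 9 faults.
A − B = 11 − 9 = 2.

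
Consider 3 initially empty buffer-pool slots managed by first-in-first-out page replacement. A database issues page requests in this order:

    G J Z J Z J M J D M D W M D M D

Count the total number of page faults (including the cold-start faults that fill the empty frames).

G -> miss, frames (G)
J -> miss, frames (G J)
Z -> miss, frames (G J Z)
J -> hit
Z -> hit
J -> hit
M -> miss, evict G, frames (J Z M)
J -> hit
D -> miss, evict J, frames (Z M D)
M -> hit
D -> hit
W -> miss, evict Z, frames (M D W)
M -> hit
D -> hit
M -> hit
D -> hit
Page faults: 6.

6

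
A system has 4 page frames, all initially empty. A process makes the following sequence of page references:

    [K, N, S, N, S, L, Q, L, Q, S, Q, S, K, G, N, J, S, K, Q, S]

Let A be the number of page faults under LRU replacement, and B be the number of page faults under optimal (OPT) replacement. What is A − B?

4

Under LRU: F F F . . F F . . . . . F F F F F F F . → 12 faults.
Under OPT: F F F . . F F . . . . . . F F F . . . . → 8 faults.
A − B = 12 − 8 = 4.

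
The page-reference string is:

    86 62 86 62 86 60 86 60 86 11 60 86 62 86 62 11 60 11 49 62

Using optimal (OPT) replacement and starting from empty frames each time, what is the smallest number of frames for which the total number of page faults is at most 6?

f=1: 20 faults
f=2: 10 faults
f=3: 7 faults
f=4: 5 faults
f=5: 5 faults
Smallest f with faults ≤ 6 is 4.

4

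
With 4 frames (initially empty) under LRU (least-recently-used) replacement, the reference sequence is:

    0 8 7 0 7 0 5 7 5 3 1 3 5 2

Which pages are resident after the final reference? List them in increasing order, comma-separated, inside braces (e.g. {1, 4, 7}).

0 -> miss, frames {0}
8 -> miss, frames {0,8}
7 -> miss, frames {0,8,7}
0 -> hit
7 -> hit
0 -> hit
5 -> miss, frames {8,7,0,5}
7 -> hit
5 -> hit
3 -> miss, evict 8, frames {0,7,5,3}
1 -> miss, evict 0, frames {7,5,3,1}
3 -> hit
5 -> hit
2 -> miss, evict 7, frames {1,3,5,2}

{1, 2, 3, 5}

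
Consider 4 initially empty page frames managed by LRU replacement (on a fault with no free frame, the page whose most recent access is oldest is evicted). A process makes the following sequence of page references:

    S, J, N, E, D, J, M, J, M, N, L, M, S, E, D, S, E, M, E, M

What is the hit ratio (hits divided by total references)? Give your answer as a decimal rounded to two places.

0.45

S -> miss, frames [S]
J -> miss, frames [S, J]
N -> miss, frames [S, J, N]
E -> miss, frames [S, J, N, E]
D -> miss, evict S, frames [J, N, E, D]
J -> hit
M -> miss, evict N, frames [E, D, J, M]
J -> hit
M -> hit
N -> miss, evict E, frames [D, J, M, N]
L -> miss, evict D, frames [J, M, N, L]
M -> hit
S -> miss, evict J, frames [N, L, M, S]
E -> miss, evict N, frames [L, M, S, E]
D -> miss, evict L, frames [M, S, E, D]
S -> hit
E -> hit
M -> hit
E -> hit
M -> hit
Hits: 9 of 20 references → 9/20 = 0.4500.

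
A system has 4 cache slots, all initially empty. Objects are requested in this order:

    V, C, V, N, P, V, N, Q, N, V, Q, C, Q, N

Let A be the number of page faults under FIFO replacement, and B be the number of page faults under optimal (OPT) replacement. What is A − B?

3

Under FIFO: F F . F F . . F . F . F . F → 8 faults.
Under OPT: F F . F F . . F . . . . . . → 5 faults.
A − B = 8 − 5 = 3.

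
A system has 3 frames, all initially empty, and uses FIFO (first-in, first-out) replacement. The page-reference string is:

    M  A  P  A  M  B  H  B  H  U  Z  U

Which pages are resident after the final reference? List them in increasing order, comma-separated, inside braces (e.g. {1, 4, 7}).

{H, U, Z}

M -> fault, frames (M)
A -> fault, frames (M A)
P -> fault, frames (M A P)
A -> hit
M -> hit
B -> fault, evict M, frames (A P B)
H -> fault, evict A, frames (P B H)
B -> hit
H -> hit
U -> fault, evict P, frames (B H U)
Z -> fault, evict B, frames (H U Z)
U -> hit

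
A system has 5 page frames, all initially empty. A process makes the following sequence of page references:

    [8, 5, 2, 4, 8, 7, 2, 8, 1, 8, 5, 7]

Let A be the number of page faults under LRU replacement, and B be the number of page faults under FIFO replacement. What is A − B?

Under LRU: F F F F . F . . F . F . → 7 faults.
Under FIFO: F F F F . F . . F F F . → 8 faults.
A − B = 7 − 8 = -1.

-1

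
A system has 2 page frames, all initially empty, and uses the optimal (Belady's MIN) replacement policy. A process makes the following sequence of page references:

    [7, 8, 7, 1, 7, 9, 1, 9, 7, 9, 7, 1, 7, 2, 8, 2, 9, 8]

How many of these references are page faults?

9

7: fault, frames [7]
8: fault, frames [7, 8]
7: hit
1: fault, evict 8, frames [7, 1]
7: hit
9: fault, evict 7, frames [1, 9]
1: hit
9: hit
7: fault, evict 1, frames [9, 7]
9: hit
7: hit
1: fault, evict 9, frames [7, 1]
7: hit
2: fault, evict 1, frames [7, 2]
8: fault, evict 7, frames [2, 8]
2: hit
9: fault, evict 2, frames [8, 9]
8: hit
Page faults: 9.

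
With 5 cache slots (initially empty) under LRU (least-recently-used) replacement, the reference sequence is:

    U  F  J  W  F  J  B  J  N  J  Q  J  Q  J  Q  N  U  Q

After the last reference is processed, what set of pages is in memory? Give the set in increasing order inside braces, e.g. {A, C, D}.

U: miss, frames {U}
F: miss, frames {U,F}
J: miss, frames {U,F,J}
W: miss, frames {U,F,J,W}
F: hit
J: hit
B: miss, frames {U,W,F,J,B}
J: hit
N: miss, evict U, frames {W,F,B,J,N}
J: hit
Q: miss, evict W, frames {F,B,N,J,Q}
J: hit
Q: hit
J: hit
Q: hit
N: hit
U: miss, evict F, frames {B,J,Q,N,U}
Q: hit

{B, J, N, Q, U}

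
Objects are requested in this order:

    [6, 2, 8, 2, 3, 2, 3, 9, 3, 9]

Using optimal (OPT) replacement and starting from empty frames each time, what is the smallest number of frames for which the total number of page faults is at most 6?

2

f=1: 10 faults
f=2: 5 faults
f=3: 5 faults
f=4: 5 faults
f=5: 5 faults
Smallest f with faults ≤ 6 is 2.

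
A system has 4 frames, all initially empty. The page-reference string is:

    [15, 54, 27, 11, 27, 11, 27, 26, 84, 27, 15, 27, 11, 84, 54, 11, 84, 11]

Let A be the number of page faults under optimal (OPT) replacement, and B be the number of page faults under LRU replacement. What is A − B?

-2

Under OPT: F F F F . . . F F . . . . . F . . . → 7 faults.
Under LRU: F F F F . . . F F . F . F . F . . . → 9 faults.
A − B = 7 − 9 = -2.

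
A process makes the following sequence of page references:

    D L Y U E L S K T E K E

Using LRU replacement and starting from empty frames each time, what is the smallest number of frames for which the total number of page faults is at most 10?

f=1: 12 faults
f=2: 11 faults
f=3: 10 faults
f=4: 9 faults
f=5: 8 faults
f=6: 8 faults
f=7: 8 faults
f=8: 8 faults
Smallest f with faults ≤ 10 is 3.

3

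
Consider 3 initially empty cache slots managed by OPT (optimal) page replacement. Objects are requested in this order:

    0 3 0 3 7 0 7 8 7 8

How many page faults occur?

4

0: miss, frames [0]
3: miss, frames [0, 3]
0: hit
3: hit
7: miss, frames [0, 3, 7]
0: hit
7: hit
8: miss, evict 3, frames [0, 7, 8]
7: hit
8: hit
Page faults: 4.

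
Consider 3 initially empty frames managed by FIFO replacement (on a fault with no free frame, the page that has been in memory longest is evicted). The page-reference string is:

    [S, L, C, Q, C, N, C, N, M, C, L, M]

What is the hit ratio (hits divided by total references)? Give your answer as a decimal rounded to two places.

S -> miss, frames {S}
L -> miss, frames {S,L}
C -> miss, frames {S,L,C}
Q -> miss, evict S, frames {L,C,Q}
C -> hit
N -> miss, evict L, frames {C,Q,N}
C -> hit
N -> hit
M -> miss, evict C, frames {Q,N,M}
C -> miss, evict Q, frames {N,M,C}
L -> miss, evict N, frames {M,C,L}
M -> hit
Hits: 4 of 12 references → 4/12 = 0.3333.

0.33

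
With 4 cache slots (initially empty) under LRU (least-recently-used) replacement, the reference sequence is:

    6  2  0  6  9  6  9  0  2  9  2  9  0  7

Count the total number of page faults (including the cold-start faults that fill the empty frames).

5

6: miss, frames (6)
2: miss, frames (6 2)
0: miss, frames (6 2 0)
6: hit
9: miss, frames (2 0 6 9)
6: hit
9: hit
0: hit
2: hit
9: hit
2: hit
9: hit
0: hit
7: miss, evict 6, frames (2 9 0 7)
Page faults: 5.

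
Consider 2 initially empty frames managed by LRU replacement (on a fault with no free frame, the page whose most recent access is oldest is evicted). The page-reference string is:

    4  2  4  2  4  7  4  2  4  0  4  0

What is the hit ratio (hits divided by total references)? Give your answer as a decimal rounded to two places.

4 -> miss, frames {4}
2 -> miss, frames {4,2}
4 -> hit
2 -> hit
4 -> hit
7 -> miss, evict 2, frames {4,7}
4 -> hit
2 -> miss, evict 7, frames {4,2}
4 -> hit
0 -> miss, evict 2, frames {4,0}
4 -> hit
0 -> hit
Hits: 7 of 12 references → 7/12 = 0.5833.

0.58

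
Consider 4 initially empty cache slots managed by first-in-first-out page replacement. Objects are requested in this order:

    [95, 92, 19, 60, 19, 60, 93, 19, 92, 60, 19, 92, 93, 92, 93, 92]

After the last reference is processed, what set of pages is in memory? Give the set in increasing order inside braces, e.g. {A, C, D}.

95: fault, frames {95}
92: fault, frames {95,92}
19: fault, frames {95,92,19}
60: fault, frames {95,92,19,60}
19: hit
60: hit
93: fault, evict 95, frames {92,19,60,93}
19: hit
92: hit
60: hit
19: hit
92: hit
93: hit
92: hit
93: hit
92: hit

{19, 60, 92, 93}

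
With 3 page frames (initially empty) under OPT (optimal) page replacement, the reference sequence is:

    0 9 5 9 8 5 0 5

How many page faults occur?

0: fault, frames (0)
9: fault, frames (0 9)
5: fault, frames (0 9 5)
9: hit
8: fault, evict 9, frames (0 5 8)
5: hit
0: hit
5: hit
Page faults: 4.

4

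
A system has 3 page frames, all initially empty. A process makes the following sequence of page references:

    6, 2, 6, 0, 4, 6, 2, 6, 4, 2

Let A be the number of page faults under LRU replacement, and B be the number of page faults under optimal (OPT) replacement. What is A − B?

Under LRU: F F . F F . F . . . → 5 faults.
Under OPT: F F . F F . . . . . → 4 faults.
A − B = 5 − 4 = 1.

1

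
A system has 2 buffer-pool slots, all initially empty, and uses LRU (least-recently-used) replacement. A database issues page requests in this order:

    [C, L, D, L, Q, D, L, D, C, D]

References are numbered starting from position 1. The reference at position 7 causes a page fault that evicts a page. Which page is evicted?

pos 1: C -> miss, frames [C]
pos 2: L -> miss, frames [C, L]
pos 3: D -> miss, evict C, frames [L, D]
pos 4: L -> hit
pos 5: Q -> miss, evict D, frames [L, Q]
pos 6: D -> miss, evict L, frames [Q, D]
pos 7: L -> miss, evict Q, frames [D, L]
At position 7, page Q is evicted.

Q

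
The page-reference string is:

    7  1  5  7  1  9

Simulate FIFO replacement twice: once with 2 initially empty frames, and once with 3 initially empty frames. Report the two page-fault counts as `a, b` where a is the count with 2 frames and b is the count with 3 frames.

6, 4

2 frames: F F F F F F → 6 faults.
3 frames: F F F . . F → 4 faults.
4 < 6: adding a frame reduced faults, as is typical.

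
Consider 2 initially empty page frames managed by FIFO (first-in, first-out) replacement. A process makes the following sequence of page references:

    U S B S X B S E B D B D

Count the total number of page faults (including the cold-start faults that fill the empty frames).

8

U → miss, frames [U]
S → miss, frames [U, S]
B → miss, evict U, frames [S, B]
S → hit
X → miss, evict S, frames [B, X]
B → hit
S → miss, evict B, frames [X, S]
E → miss, evict X, frames [S, E]
B → miss, evict S, frames [E, B]
D → miss, evict E, frames [B, D]
B → hit
D → hit
Page faults: 8.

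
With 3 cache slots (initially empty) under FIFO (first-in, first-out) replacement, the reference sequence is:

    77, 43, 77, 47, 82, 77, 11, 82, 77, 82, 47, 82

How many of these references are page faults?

8

77 → fault, frames [77]
43 → fault, frames [77, 43]
77 → hit
47 → fault, frames [77, 43, 47]
82 → fault, evict 77, frames [43, 47, 82]
77 → fault, evict 43, frames [47, 82, 77]
11 → fault, evict 47, frames [82, 77, 11]
82 → hit
77 → hit
82 → hit
47 → fault, evict 82, frames [77, 11, 47]
82 → fault, evict 77, frames [11, 47, 82]
Page faults: 8.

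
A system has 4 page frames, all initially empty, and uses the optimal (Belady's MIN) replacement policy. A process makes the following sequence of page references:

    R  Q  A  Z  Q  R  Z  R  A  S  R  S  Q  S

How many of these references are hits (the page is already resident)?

9

R → fault, frames (R)
Q → fault, frames (R Q)
A → fault, frames (R Q A)
Z → fault, frames (R Q A Z)
Q → hit
R → hit
Z → hit
R → hit
A → hit
S → fault, evict Z, frames (R Q A S)
R → hit
S → hit
Q → hit
S → hit
Hits: 9.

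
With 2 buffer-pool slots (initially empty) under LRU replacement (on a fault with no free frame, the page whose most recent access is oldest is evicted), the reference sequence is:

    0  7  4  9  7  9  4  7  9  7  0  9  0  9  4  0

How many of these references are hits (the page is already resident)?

0 → miss, frames {0}
7 → miss, frames {0,7}
4 → miss, evict 0, frames {7,4}
9 → miss, evict 7, frames {4,9}
7 → miss, evict 4, frames {9,7}
9 → hit
4 → miss, evict 7, frames {9,4}
7 → miss, evict 9, frames {4,7}
9 → miss, evict 4, frames {7,9}
7 → hit
0 → miss, evict 9, frames {7,0}
9 → miss, evict 7, frames {0,9}
0 → hit
9 → hit
4 → miss, evict 0, frames {9,4}
0 → miss, evict 9, frames {4,0}
Hits: 4.

4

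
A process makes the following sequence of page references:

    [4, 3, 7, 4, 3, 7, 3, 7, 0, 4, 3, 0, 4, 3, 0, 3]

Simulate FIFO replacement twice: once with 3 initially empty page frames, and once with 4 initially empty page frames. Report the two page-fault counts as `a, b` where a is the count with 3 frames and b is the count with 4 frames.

3 frames: F F F . . . . . F F F . . . . . → 6 faults.
4 frames: F F F . . . . . F . . . . . . . → 4 faults.
4 < 6: adding a frame reduced faults, as is typical.

6, 4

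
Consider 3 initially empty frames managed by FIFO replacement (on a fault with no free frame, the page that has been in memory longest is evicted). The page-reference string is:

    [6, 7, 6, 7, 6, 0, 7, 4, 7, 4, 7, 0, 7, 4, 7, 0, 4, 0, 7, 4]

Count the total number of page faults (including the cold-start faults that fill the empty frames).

4

6 → miss, frames {6}
7 → miss, frames {6,7}
6 → hit
7 → hit
6 → hit
0 → miss, frames {6,7,0}
7 → hit
4 → miss, evict 6, frames {7,0,4}
7 → hit
4 → hit
7 → hit
0 → hit
7 → hit
4 → hit
7 → hit
0 → hit
4 → hit
0 → hit
7 → hit
4 → hit
Page faults: 4.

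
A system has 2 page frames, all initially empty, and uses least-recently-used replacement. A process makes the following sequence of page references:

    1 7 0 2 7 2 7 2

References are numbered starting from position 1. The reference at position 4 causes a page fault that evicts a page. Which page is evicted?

pos 1: 1 -> fault, frames (1)
pos 2: 7 -> fault, frames (1 7)
pos 3: 0 -> fault, evict 1, frames (7 0)
pos 4: 2 -> fault, evict 7, frames (0 2)
At position 4, page 7 is evicted.

7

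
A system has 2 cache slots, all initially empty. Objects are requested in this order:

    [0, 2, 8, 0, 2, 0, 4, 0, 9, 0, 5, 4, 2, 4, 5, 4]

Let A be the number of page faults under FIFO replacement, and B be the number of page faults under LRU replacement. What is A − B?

Under FIFO: F F F F F . F F F . F F F . F F → 13 faults.
Under LRU: F F F F F . F . F . F F F . F . → 11 faults.
A − B = 13 − 11 = 2.

2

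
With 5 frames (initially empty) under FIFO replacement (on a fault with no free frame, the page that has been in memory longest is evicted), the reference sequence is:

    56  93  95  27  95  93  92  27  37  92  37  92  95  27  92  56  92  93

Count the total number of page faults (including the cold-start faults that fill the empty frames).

56 → miss, frames {56}
93 → miss, frames {56,93}
95 → miss, frames {56,93,95}
27 → miss, frames {56,93,95,27}
95 → hit
93 → hit
92 → miss, frames {56,93,95,27,92}
27 → hit
37 → miss, evict 56, frames {93,95,27,92,37}
92 → hit
37 → hit
92 → hit
95 → hit
27 → hit
92 → hit
56 → miss, evict 93, frames {95,27,92,37,56}
92 → hit
93 → miss, evict 95, frames {27,92,37,56,93}
Page faults: 8.

8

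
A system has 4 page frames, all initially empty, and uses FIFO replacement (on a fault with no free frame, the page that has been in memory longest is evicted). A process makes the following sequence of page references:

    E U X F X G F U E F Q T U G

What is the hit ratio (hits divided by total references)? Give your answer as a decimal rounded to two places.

E: fault, frames (E)
U: fault, frames (E U)
X: fault, frames (E U X)
F: fault, frames (E U X F)
X: hit
G: fault, evict E, frames (U X F G)
F: hit
U: hit
E: fault, evict U, frames (X F G E)
F: hit
Q: fault, evict X, frames (F G E Q)
T: fault, evict F, frames (G E Q T)
U: fault, evict G, frames (E Q T U)
G: fault, evict E, frames (Q T U G)
Hits: 4 of 14 references → 4/14 = 0.2857.

0.29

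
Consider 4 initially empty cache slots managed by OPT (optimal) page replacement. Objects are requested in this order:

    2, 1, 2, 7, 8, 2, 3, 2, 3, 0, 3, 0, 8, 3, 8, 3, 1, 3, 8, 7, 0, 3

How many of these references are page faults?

7

2 → miss, frames {2}
1 → miss, frames {2,1}
2 → hit
7 → miss, frames {2,1,7}
8 → miss, frames {2,1,7,8}
2 → hit
3 → miss, evict 7, frames {2,1,8,3}
2 → hit
3 → hit
0 → miss, evict 2, frames {1,8,3,0}
3 → hit
0 → hit
8 → hit
3 → hit
8 → hit
3 → hit
1 → hit
3 → hit
8 → hit
7 → miss, evict 8, frames {1,3,0,7}
0 → hit
3 → hit
Page faults: 7.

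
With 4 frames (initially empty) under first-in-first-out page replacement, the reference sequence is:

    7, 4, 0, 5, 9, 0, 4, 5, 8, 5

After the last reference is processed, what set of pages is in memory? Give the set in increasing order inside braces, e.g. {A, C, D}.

{0, 5, 8, 9}

7 → miss, frames {7}
4 → miss, frames {7,4}
0 → miss, frames {7,4,0}
5 → miss, frames {7,4,0,5}
9 → miss, evict 7, frames {4,0,5,9}
0 → hit
4 → hit
5 → hit
8 → miss, evict 4, frames {0,5,9,8}
5 → hit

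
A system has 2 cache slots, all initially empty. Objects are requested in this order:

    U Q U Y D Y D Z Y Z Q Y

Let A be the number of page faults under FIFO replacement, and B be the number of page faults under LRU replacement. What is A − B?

Under FIFO: F F . F F . . F F . F . → 7 faults.
Under LRU: F F . F F . . F F . F F → 8 faults.
A − B = 7 − 8 = -1.

-1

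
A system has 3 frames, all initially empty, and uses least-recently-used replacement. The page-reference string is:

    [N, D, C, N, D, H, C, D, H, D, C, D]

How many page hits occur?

7

N -> fault, frames (N)
D -> fault, frames (N D)
C -> fault, frames (N D C)
N -> hit
D -> hit
H -> fault, evict C, frames (N D H)
C -> fault, evict N, frames (D H C)
D -> hit
H -> hit
D -> hit
C -> hit
D -> hit
Hits: 7.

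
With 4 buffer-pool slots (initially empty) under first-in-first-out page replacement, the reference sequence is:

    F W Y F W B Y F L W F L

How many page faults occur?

F -> fault, frames {F}
W -> fault, frames {F,W}
Y -> fault, frames {F,W,Y}
F -> hit
W -> hit
B -> fault, frames {F,W,Y,B}
Y -> hit
F -> hit
L -> fault, evict F, frames {W,Y,B,L}
W -> hit
F -> fault, evict W, frames {Y,B,L,F}
L -> hit
Page faults: 6.

6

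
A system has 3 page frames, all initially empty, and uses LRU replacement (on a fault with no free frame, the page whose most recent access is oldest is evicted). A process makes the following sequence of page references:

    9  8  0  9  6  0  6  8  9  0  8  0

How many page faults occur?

7

9 → fault, frames (9)
8 → fault, frames (9 8)
0 → fault, frames (9 8 0)
9 → hit
6 → fault, evict 8, frames (0 9 6)
0 → hit
6 → hit
8 → fault, evict 9, frames (0 6 8)
9 → fault, evict 0, frames (6 8 9)
0 → fault, evict 6, frames (8 9 0)
8 → hit
0 → hit
Page faults: 7.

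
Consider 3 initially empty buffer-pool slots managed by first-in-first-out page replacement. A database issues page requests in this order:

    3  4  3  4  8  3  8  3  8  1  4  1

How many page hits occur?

3 → miss, frames [3]
4 → miss, frames [3, 4]
3 → hit
4 → hit
8 → miss, frames [3, 4, 8]
3 → hit
8 → hit
3 → hit
8 → hit
1 → miss, evict 3, frames [4, 8, 1]
4 → hit
1 → hit
Hits: 8.

8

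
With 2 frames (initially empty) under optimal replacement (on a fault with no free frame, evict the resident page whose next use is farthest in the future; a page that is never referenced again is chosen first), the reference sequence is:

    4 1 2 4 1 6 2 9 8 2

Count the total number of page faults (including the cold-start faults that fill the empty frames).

4 -> fault, frames [4]
1 -> fault, frames [4, 1]
2 -> fault, evict 1, frames [4, 2]
4 -> hit
1 -> fault, evict 4, frames [2, 1]
6 -> fault, evict 1, frames [2, 6]
2 -> hit
9 -> fault, evict 6, frames [2, 9]
8 -> fault, evict 9, frames [2, 8]
2 -> hit
Page faults: 7.

7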